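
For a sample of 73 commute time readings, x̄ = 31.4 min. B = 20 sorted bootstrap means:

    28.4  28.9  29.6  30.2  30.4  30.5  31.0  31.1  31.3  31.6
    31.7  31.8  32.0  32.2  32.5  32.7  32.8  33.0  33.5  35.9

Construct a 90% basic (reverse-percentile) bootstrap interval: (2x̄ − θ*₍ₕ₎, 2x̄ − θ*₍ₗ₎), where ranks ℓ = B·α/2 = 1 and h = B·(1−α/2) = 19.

Percentile endpoints at ranks 1 and 19: θ*₍1₎ = 28.4, θ*₍19₎ = 33.5.
Basic interval reflects these around x̄:
  lower = 2 × 31.4 − 33.5 = 29.3
  upper = 2 × 31.4 − 28.4 = 34.4

(29.3, 34.4)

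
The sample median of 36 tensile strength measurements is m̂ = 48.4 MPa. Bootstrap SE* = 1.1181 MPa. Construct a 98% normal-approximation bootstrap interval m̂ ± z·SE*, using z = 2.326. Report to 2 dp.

(45.80, 51.00)

Margin = 2.326 × 1.1181 = 2.601
Interval: 48.4 ± 2.601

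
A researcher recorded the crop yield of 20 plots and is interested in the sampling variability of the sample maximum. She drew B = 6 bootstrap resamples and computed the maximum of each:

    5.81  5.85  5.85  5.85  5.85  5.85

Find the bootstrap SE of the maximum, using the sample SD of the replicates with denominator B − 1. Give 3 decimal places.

SE* = 0.016

Bootstrap SE is the standard deviation of the 6 replicate maximums.
Mean of replicates: (5.81 + 5.85 + 5.85 + 5.85 + 5.85 + 5.85) / 6 = 35.06000 / 6 = 5.84333
Sum of squared deviations: (−0.03333)² + (+0.00667)² + (+0.00667)² + (+0.00667)² + (+0.00667)² + (+0.00667)² = 0.00133
Variance = 0.00133 / 5 = 0.00027
SE* = √0.00027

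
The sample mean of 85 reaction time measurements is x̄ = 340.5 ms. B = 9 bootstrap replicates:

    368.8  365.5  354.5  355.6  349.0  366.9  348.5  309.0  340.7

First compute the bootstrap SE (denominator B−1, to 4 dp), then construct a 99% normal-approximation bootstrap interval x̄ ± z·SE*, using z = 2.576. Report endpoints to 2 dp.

(293.23, 387.77)

Mean of replicates = 350.9444; sum of squared deviations = 2693.6222; SE* = √(2693.6222/8) = 18.3495
Margin = 2.576 × 18.3495 = 47.268
Interval: 340.5 ± 47.268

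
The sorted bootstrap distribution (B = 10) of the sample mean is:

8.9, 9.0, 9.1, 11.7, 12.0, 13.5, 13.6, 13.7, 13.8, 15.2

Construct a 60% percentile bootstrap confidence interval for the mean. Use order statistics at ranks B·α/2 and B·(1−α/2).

α = 0.40; lower rank = 10 × 0.200 = 2; upper rank = 10 × 0.800 = 8.
The 2nd smallest replicate is 9.0; the 8th is 13.7.

(9.0, 13.7)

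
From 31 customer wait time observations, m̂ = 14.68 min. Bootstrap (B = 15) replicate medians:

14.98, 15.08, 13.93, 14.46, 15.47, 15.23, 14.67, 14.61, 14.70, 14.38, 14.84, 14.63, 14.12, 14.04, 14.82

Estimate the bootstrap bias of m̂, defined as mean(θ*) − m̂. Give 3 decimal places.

bias = −0.016

mean(θ*) = (14.98 + 15.08 + 13.93 + 14.46 + 15.47 + 15.23 + 14.67 + 14.61 + 14.70 + 14.38 + 14.84 + 14.63 + 14.12 + 14.04 + 14.82) / 15 = 14.6640
bias = 14.6640 − 14.68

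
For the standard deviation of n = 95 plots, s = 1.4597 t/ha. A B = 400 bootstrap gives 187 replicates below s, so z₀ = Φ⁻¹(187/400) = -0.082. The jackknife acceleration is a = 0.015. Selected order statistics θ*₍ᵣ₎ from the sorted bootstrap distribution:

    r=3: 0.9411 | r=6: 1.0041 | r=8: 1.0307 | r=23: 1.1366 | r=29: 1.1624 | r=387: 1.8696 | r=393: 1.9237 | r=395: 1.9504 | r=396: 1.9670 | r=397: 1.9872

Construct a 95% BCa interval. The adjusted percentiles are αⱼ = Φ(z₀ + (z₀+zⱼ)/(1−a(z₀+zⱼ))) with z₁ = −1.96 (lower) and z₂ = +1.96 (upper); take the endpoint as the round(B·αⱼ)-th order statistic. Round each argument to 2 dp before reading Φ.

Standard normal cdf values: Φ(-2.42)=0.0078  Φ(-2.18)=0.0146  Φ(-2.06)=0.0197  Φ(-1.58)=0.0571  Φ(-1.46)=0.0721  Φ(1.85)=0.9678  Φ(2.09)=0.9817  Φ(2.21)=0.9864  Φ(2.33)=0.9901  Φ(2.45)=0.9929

(1.0307, 1.8696)

Lower: z₀ + z₁ = -0.082 + (-1.960) = -2.042; 1 − a(z₀+z₁) = 1 − (0.015)(-2.042) = 1.0306; argument = -0.082 + (-2.042)/1.0306 = -2.0633 → -2.06.
α₁ = Φ(-2.06) = 0.0197; rank = round(400 × 0.0197) = 8; θ*₍8₎ = 1.0307.
Upper: z₀ + z₂ = 1.878; 1 − a(z₀+z₂) = 0.9718; argument = 1.8504 → 1.85; α₂ = 0.9678; rank = 387; θ*₍387₎ = 1.8696.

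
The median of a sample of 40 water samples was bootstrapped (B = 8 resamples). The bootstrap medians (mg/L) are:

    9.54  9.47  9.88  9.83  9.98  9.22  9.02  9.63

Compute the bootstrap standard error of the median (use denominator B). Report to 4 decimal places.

SE* = 0.3105

Bootstrap SE is the standard deviation of the 8 replicate medians.
Mean of replicates: (9.54 + 9.47 + 9.88 + 9.83 + 9.98 + 9.22 + 9.02 + 9.63) / 8 = 76.57000 / 8 = 9.57125
Sum of squared deviations: (−0.03125)² + (−0.10125)² + (+0.30875)² + (+0.25875)² + (+0.40875)² + (−0.35125)² + (−0.55125)² + (+0.05875)² = 0.77129
Variance = 0.77129 / 8 = 0.09641
SE* = √0.09641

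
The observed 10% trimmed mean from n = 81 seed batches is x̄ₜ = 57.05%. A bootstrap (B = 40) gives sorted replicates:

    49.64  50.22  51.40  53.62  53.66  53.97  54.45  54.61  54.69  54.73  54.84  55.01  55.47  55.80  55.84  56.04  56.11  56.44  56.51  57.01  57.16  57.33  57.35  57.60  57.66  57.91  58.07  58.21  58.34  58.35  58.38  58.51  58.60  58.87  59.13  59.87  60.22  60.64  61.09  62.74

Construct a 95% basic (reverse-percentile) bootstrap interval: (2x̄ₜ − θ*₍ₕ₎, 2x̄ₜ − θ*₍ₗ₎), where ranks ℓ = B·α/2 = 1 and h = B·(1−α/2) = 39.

Percentile endpoints at ranks 1 and 39: θ*₍1₎ = 49.64, θ*₍39₎ = 61.09.
Basic interval reflects these around x̄ₜ:
  lower = 2 × 57.05 − 61.09 = 53.01
  upper = 2 × 57.05 − 49.64 = 64.46

(53.01, 64.46)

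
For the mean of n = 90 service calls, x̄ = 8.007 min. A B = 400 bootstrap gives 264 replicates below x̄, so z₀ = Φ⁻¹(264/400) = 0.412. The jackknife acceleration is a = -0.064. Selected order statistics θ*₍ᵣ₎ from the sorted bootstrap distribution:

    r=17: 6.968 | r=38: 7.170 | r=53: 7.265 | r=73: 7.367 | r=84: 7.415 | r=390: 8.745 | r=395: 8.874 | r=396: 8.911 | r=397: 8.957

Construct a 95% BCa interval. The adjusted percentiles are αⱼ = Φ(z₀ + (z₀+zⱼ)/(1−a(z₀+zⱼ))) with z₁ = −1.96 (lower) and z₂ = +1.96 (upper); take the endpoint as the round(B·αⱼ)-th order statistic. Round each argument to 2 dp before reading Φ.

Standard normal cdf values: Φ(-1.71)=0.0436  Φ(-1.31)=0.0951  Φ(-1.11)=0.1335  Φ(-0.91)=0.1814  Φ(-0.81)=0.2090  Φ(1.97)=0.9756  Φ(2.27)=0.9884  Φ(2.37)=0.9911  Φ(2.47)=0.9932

Lower: z₀ + z₁ = 0.412 + (-1.960) = -1.548; 1 − a(z₀+z₁) = 1 − (-0.064)(-1.548) = 0.9009; argument = 0.412 + (-1.548)/0.9009 = -1.3062 → -1.31.
α₁ = Φ(-1.31) = 0.0951; rank = round(400 × 0.0951) = 38; θ*₍38₎ = 7.170.
Upper: z₀ + z₂ = 2.372; 1 − a(z₀+z₂) = 1.1518; argument = 2.4714 → 2.47; α₂ = 0.9932; rank = 397; θ*₍397₎ = 8.957.

(7.170, 8.957)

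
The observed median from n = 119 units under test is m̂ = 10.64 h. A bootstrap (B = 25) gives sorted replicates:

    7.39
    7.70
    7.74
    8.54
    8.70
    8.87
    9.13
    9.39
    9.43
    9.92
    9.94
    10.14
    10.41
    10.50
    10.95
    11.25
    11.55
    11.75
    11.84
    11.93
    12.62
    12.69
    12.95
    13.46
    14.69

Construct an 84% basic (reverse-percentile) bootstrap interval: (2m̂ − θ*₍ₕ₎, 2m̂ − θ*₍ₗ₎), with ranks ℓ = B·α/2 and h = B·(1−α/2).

(8.33, 13.58)

Percentile endpoints at ranks 2 and 23: θ*₍2₎ = 7.70, θ*₍23₎ = 12.95.
Basic interval reflects these around m̂:
  lower = 2 × 10.64 − 12.95 = 8.33
  upper = 2 × 10.64 − 7.70 = 13.58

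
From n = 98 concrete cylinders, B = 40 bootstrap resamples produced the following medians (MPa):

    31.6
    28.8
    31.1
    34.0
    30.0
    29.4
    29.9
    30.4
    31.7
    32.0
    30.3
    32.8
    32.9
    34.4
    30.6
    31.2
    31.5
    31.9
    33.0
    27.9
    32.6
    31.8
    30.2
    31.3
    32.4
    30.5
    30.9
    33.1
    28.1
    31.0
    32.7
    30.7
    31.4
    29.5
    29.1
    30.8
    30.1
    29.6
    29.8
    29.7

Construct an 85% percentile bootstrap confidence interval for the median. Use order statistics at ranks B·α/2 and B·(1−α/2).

(28.8, 33.0)

Sorted replicates: 27.9, 28.1, 28.8, 29.1, 29.4, 29.5, 29.6, 29.7, 29.8, 29.9, 30.0, 30.1, 30.2, 30.3, 30.4, 30.5, 30.6, 30.7, 30.8, 30.9, 31.0, 31.1, 31.2, 31.3, 31.4, 31.5, 31.6, 31.7, 31.8, 31.9, 32.0, 32.4, 32.6, 32.7, 32.8, 32.9, 33.0, 33.1, 34.0, 34.4
α = 0.15; lower rank = 40 × 0.075 = 3; upper rank = 40 × 0.925 = 37.
The 3rd smallest replicate is 28.8; the 37th is 33.0.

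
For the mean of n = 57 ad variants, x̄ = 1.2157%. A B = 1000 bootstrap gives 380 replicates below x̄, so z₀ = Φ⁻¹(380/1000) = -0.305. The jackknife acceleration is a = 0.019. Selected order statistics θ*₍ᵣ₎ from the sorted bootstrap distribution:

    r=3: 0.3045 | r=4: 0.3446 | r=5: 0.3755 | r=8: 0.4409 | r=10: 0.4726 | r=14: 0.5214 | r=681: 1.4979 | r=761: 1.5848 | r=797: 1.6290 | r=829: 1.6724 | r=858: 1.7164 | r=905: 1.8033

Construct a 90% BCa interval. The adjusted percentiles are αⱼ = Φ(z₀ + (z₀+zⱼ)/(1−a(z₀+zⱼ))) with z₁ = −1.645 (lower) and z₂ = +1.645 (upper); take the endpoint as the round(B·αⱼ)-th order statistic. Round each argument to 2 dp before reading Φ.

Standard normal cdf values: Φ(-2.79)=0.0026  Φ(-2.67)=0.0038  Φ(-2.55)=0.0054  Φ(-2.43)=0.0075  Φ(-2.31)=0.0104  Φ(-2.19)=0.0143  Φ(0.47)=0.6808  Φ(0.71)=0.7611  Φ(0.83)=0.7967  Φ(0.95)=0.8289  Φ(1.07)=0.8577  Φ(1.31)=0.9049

(0.5214, 1.7164)

Lower: z₀ + z₁ = -0.305 + (-1.645) = -1.950; 1 − a(z₀+z₁) = 1 − (0.019)(-1.950) = 1.0371; argument = -0.305 + (-1.950)/1.0371 = -2.1853 → -2.19.
α₁ = Φ(-2.19) = 0.0143; rank = round(1000 × 0.0143) = 14; θ*₍14₎ = 0.5214.
Upper: z₀ + z₂ = 1.340; 1 − a(z₀+z₂) = 0.9745; argument = 1.0700 → 1.07; α₂ = 0.8577; rank = 858; θ*₍858₎ = 1.7164.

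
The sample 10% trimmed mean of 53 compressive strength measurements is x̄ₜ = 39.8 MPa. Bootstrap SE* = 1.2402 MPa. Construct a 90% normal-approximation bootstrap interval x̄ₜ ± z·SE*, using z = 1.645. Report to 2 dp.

(37.76, 41.84)

Margin = 1.645 × 1.2402 = 2.040
Interval: 39.8 ± 2.040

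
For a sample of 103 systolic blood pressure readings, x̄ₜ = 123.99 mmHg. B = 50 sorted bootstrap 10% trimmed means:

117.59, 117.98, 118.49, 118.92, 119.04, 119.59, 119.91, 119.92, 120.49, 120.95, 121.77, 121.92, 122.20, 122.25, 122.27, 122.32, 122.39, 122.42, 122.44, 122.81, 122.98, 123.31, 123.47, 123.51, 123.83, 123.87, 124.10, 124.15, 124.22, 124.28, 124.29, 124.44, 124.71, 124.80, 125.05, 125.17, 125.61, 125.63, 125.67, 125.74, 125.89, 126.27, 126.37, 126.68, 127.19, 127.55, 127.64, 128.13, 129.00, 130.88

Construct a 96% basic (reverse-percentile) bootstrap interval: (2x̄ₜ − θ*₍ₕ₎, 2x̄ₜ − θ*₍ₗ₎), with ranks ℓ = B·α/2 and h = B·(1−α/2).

(118.98, 130.39)

Percentile endpoints at ranks 1 and 49: θ*₍1₎ = 117.59, θ*₍49₎ = 129.00.
Basic interval reflects these around x̄ₜ:
  lower = 2 × 123.99 − 129.00 = 118.98
  upper = 2 × 123.99 − 117.59 = 130.39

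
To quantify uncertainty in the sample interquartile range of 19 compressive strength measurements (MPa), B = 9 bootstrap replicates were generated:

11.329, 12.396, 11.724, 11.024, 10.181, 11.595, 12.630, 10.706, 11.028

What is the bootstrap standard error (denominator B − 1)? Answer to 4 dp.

Bootstrap SE is the standard deviation of the 9 replicate interquartile ranges.
Mean of replicates: (11.329 + 12.396 + 11.724 + 11.024 + 10.181 + 11.595 + 12.630 + 10.706 + 11.028) / 9 = 102.61300 / 9 = 11.40144
Sum of squared deviations: (−0.07244)² + (+0.99456)² + (+0.32256)² + (−0.37744)² + (−1.22044)² + (+0.19356)² + (+1.22856)² + (−0.69544)² + (−0.37344)² = 4.90030
Variance = 4.90030 / 8 = 0.61254
SE* = √0.61254

SE* = 0.7826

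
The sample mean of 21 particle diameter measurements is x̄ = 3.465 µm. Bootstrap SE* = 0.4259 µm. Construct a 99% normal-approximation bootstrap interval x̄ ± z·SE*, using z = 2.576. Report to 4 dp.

Margin = 2.576 × 0.4259 = 1.09712
Interval: 3.465 ± 1.09712

(2.3679, 4.5621)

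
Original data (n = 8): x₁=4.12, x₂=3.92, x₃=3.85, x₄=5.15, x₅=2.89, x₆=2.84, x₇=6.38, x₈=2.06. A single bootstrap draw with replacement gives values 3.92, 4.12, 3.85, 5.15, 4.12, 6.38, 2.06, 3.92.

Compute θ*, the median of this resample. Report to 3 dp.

Sorted: 2.06, 3.85, 3.92, 3.92, 4.12, 4.12, 5.15, 6.38
Median = average of the two middle values = 4.020

θ* = 4.020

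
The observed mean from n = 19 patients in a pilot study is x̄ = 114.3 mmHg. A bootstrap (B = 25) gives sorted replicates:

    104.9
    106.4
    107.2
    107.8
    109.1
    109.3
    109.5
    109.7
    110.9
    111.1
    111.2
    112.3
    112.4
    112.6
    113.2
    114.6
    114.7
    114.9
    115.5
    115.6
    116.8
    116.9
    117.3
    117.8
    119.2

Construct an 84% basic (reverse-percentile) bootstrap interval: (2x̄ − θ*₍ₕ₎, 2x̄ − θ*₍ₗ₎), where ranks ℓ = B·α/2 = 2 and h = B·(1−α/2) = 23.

Percentile endpoints at ranks 2 and 23: θ*₍2₎ = 106.4, θ*₍23₎ = 117.3.
Basic interval reflects these around x̄:
  lower = 2 × 114.3 − 117.3 = 111.3
  upper = 2 × 114.3 − 106.4 = 122.2

(111.3, 122.2)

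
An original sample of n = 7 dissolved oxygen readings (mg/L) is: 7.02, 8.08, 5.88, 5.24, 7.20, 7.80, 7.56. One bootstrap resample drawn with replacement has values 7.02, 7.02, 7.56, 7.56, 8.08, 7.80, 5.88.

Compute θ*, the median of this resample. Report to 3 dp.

θ* = 7.560

Sorted: 5.88, 7.02, 7.02, 7.56, 7.56, 7.80, 8.08
Median = middle value = 7.560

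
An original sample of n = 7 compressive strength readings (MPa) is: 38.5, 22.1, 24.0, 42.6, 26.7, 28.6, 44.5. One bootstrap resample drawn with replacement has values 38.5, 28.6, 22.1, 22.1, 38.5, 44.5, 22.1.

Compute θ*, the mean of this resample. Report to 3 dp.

Mean = (38.5 + 28.6 + 22.1 + 22.1 + 38.5 + 44.5 + 22.1) / 7 = 216.40 / 7 = 30.914

θ* = 30.914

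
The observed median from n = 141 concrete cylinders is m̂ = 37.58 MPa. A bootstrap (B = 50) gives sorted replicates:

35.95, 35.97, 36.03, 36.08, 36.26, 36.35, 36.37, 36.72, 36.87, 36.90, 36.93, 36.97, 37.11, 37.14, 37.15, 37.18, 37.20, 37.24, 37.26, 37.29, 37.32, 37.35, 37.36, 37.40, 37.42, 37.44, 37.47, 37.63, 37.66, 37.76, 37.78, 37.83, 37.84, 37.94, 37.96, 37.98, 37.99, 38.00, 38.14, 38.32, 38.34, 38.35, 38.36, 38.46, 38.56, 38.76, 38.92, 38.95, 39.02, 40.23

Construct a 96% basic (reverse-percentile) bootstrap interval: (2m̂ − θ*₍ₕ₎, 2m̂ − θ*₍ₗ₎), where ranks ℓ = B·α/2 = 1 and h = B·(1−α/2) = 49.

(36.14, 39.21)

Percentile endpoints at ranks 1 and 49: θ*₍1₎ = 35.95, θ*₍49₎ = 39.02.
Basic interval reflects these around m̂:
  lower = 2 × 37.58 − 39.02 = 36.14
  upper = 2 × 37.58 − 35.95 = 39.21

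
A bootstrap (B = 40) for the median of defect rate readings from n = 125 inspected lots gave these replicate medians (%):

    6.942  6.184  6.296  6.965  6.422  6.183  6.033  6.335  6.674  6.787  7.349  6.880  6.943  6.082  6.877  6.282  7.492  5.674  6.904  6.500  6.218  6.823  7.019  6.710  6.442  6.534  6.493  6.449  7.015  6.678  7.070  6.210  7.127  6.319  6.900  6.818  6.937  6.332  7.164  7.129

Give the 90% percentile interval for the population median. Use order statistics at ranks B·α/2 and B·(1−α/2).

(6.033, 7.164)

Sorted replicates: 5.674, 6.033, 6.082, 6.183, 6.184, 6.210, 6.218, 6.282, 6.296, 6.319, 6.332, 6.335, 6.422, 6.442, 6.449, 6.493, 6.500, 6.534, 6.674, 6.678, 6.710, 6.787, 6.818, 6.823, 6.877, 6.880, 6.900, 6.904, 6.937, 6.942, 6.943, 6.965, 7.015, 7.019, 7.070, 7.127, 7.129, 7.164, 7.349, 7.492
α = 0.10; lower rank = 40 × 0.050 = 2; upper rank = 40 × 0.950 = 38.
The 2nd smallest replicate is 6.033; the 38th is 7.164.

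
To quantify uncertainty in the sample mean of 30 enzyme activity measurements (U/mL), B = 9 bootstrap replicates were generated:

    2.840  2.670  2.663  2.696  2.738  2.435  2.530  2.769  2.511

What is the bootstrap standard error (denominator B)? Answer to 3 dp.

Bootstrap SE is the standard deviation of the 9 replicate means.
Mean of replicates: (2.840 + 2.670 + 2.663 + 2.696 + 2.738 + 2.435 + 2.530 + 2.769 + 2.511) / 9 = 23.8520 / 9 = 2.6502
Sum of squared deviations: (+0.1898)² + (+0.0198)² + (+0.0128)² + (+0.0458)² + (+0.0878)² + (−0.2152)² + (−0.1202)² + (+0.1188)² + (−0.1392)² = 0.1406
Variance = 0.1406 / 9 = 0.0156
SE* = √0.0156

SE* = 0.125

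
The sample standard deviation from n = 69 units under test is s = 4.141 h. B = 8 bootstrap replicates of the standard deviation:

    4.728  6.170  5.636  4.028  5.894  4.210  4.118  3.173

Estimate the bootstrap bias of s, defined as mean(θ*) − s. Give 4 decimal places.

mean(θ*) = (4.728 + 6.170 + 5.636 + 4.028 + 5.894 + 4.210 + 4.118 + 3.173) / 8 = 4.74463
bias = 4.74463 − 4.141

bias = +0.6036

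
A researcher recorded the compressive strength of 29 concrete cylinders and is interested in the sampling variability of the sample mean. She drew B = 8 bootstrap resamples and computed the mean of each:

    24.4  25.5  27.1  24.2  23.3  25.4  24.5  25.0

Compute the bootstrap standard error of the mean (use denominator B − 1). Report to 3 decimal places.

SE* = 1.129

Bootstrap SE is the standard deviation of the 8 replicate means.
Mean of replicates: (24.4 + 25.5 + 27.1 + 24.2 + 23.3 + 25.4 + 24.5 + 25.0) / 8 = 199.4000 / 8 = 24.9250
Sum of squared deviations: (−0.5250)² + (+0.5750)² + (+2.1750)² + (−0.7250)² + (−1.6250)² + (+0.4750)² + (−0.4250)² + (+0.0750)² = 8.9150
Variance = 8.9150 / 7 = 1.2736
SE* = √1.2736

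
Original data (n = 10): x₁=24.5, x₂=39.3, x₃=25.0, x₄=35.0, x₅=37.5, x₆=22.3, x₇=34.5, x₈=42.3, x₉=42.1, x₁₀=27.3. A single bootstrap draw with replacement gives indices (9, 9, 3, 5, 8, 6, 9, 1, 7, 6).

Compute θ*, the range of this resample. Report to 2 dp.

θ* = 20.00

Resample values: 42.1, 42.1, 25.0, 37.5, 42.3, 22.3, 42.1, 24.5, 34.5, 22.3.
Range = 42.3 − 22.3 = 20.00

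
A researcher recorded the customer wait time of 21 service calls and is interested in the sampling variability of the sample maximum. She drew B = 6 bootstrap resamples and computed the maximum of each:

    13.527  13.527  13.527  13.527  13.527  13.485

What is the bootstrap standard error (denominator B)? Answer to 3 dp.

SE* = 0.016

Bootstrap SE is the standard deviation of the 6 replicate maximums.
Mean of replicates: (13.527 + 13.527 + 13.527 + 13.527 + 13.527 + 13.485) / 6 = 81.120000 / 6 = 13.520000
Sum of squared deviations: (+0.007000)² + (+0.007000)² + (+0.007000)² + (+0.007000)² + (+0.007000)² + (−0.035000)² = 0.001470
Variance = 0.001470 / 6 = 0.000245
SE* = √0.000245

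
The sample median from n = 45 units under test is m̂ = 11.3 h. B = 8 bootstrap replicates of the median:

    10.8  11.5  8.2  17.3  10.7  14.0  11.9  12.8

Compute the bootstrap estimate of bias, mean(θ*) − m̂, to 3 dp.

mean(θ*) = (10.8 + 11.5 + 8.2 + 17.3 + 10.7 + 14.0 + 11.9 + 12.8) / 8 = 12.1500
bias = 12.1500 − 11.3

bias = +0.850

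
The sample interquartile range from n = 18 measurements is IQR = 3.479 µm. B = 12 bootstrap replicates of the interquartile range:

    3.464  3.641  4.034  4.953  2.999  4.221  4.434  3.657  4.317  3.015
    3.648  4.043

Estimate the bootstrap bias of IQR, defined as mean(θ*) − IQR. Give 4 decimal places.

bias = +0.3898

mean(θ*) = (3.464 + 3.641 + 4.034 + 4.953 + 2.999 + 4.221 + 4.434 + 3.657 + 4.317 + 3.015 + 3.648 + 4.043) / 12 = 3.86883
bias = 3.86883 − 3.479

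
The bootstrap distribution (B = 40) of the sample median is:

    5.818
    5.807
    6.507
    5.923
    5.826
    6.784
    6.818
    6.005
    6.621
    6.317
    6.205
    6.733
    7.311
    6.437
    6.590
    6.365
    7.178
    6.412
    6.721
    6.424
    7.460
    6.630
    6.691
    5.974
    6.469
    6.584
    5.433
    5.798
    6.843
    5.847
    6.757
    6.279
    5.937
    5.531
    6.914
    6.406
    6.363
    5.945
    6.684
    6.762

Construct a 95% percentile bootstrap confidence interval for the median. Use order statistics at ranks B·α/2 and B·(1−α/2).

(5.433, 7.311)

Sorted replicates: 5.433, 5.531, 5.798, 5.807, 5.818, 5.826, 5.847, 5.923, 5.937, 5.945, 5.974, 6.005, 6.205, 6.279, 6.317, 6.363, 6.365, 6.406, 6.412, 6.424, 6.437, 6.469, 6.507, 6.584, 6.590, 6.621, 6.630, 6.684, 6.691, 6.721, 6.733, 6.757, 6.762, 6.784, 6.818, 6.843, 6.914, 7.178, 7.311, 7.460
α = 0.05; lower rank = 40 × 0.025 = 1; upper rank = 40 × 0.975 = 39.
The 1st smallest replicate is 5.433; the 39th is 7.311.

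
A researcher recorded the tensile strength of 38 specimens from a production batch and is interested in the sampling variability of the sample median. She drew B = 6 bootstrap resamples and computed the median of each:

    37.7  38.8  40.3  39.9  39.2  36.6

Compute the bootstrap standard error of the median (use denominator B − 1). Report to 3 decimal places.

SE* = 1.390

Bootstrap SE is the standard deviation of the 6 replicate medians.
Mean of replicates: (37.7 + 38.8 + 40.3 + 39.9 + 39.2 + 36.6) / 6 = 232.5000 / 6 = 38.7500
Sum of squared deviations: (−1.0500)² + (+0.0500)² + (+1.5500)² + (+1.1500)² + (+0.4500)² + (−2.1500)² = 9.6550
Variance = 9.6550 / 5 = 1.9310
SE* = √1.9310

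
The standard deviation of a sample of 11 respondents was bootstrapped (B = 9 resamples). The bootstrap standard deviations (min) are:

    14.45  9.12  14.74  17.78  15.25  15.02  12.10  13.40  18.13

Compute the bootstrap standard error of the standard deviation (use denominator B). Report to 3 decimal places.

SE* = 2.597

Bootstrap SE is the standard deviation of the 9 replicate standard deviations.
Mean of replicates: (14.45 + 9.12 + 14.74 + 17.78 + 15.25 + 15.02 + 12.10 + 13.40 + 18.13) / 9 = 129.9900 / 9 = 14.4433
Sum of squared deviations: (+0.0067)² + (−5.3233)² + (+0.2967)² + (+3.3367)² + (+0.8067)² + (+0.5767)² + (−2.3433)² + (−1.0433)² + (+3.6867)² = 60.7138
Variance = 60.7138 / 9 = 6.7460
SE* = √6.7460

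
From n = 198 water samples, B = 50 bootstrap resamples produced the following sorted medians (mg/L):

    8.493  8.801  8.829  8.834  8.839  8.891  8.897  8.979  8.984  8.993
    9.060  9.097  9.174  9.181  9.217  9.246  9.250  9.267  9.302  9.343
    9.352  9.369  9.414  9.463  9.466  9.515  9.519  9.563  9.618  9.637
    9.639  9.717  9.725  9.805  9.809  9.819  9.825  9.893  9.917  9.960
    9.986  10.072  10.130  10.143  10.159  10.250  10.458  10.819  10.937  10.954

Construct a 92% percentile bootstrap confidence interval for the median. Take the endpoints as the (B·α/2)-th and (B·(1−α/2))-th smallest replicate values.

(8.801, 10.819)

α = 0.08; lower rank = 50 × 0.040 = 2; upper rank = 50 × 0.960 = 48.
The 2nd smallest replicate is 8.801; the 48th is 10.819.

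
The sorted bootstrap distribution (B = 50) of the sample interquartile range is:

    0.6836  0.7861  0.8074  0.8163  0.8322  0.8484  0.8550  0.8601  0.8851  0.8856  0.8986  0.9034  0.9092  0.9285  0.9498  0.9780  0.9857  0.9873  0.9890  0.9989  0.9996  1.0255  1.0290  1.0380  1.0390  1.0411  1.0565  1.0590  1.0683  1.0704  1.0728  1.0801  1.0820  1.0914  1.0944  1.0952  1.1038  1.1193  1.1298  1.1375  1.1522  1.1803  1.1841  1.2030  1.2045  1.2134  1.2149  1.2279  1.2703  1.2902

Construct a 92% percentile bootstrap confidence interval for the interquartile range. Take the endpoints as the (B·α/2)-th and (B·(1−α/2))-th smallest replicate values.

(0.7861, 1.2279)

α = 0.08; lower rank = 50 × 0.040 = 2; upper rank = 50 × 0.960 = 48.
The 2nd smallest replicate is 0.7861; the 48th is 1.2279.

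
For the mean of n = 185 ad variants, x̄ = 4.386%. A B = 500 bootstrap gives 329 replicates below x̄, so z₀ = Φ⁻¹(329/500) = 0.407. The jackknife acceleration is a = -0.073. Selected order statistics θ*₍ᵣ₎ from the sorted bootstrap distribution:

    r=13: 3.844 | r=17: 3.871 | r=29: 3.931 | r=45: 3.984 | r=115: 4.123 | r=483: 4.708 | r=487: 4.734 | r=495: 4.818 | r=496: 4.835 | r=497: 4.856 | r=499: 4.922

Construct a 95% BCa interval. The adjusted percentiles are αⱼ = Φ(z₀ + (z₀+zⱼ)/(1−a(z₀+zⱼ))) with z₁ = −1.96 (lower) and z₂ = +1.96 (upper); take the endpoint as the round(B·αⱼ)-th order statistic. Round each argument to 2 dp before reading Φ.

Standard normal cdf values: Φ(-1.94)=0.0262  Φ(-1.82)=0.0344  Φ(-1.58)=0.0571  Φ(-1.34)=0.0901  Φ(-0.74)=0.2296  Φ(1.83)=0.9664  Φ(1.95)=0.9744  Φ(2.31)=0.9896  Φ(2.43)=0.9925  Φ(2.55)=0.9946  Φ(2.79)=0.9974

(3.984, 4.835)

Lower: z₀ + z₁ = 0.407 + (-1.960) = -1.553; 1 − a(z₀+z₁) = 1 − (-0.073)(-1.553) = 0.8866; argument = 0.407 + (-1.553)/0.8866 = -1.3446 → -1.34.
α₁ = Φ(-1.34) = 0.0901; rank = round(500 × 0.0901) = 45; θ*₍45₎ = 3.984.
Upper: z₀ + z₂ = 2.367; 1 − a(z₀+z₂) = 1.1728; argument = 2.4253 → 2.43; α₂ = 0.9925; rank = 496; θ*₍496₎ = 4.835.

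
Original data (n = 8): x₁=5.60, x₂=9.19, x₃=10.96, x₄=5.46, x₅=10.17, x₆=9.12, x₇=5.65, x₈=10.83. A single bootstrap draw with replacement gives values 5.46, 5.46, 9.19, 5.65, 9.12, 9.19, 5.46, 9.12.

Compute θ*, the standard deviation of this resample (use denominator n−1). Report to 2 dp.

θ* = 1.95

Mean = 7.3312; sum of squared deviations = 26.6405
s² = 26.6405 / 7 = 3.8058
s = √3.8058 = 1.95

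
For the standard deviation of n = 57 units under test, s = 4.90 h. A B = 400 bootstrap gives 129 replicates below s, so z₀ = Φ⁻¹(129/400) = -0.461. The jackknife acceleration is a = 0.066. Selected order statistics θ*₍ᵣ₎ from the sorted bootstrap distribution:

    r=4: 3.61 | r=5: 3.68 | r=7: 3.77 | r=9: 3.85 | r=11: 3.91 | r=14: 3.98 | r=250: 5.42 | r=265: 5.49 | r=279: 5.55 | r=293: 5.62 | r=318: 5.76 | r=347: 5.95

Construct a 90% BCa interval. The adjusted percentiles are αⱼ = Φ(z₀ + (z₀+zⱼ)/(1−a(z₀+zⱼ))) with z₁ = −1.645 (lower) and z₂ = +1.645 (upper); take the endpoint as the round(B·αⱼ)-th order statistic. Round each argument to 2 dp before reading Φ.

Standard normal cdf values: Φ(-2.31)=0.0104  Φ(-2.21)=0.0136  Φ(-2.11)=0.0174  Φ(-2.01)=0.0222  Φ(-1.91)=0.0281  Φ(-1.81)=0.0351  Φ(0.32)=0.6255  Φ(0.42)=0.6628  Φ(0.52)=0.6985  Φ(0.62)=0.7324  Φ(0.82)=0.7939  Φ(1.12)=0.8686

(3.61, 5.76)

Lower: z₀ + z₁ = -0.461 + (-1.645) = -2.106; 1 − a(z₀+z₁) = 1 − (0.066)(-2.106) = 1.1390; argument = -0.461 + (-2.106)/1.1390 = -2.3100 → -2.31.
α₁ = Φ(-2.31) = 0.0104; rank = round(400 × 0.0104) = 4; θ*₍4₎ = 3.61.
Upper: z₀ + z₂ = 1.184; 1 − a(z₀+z₂) = 0.9219; argument = 0.8234 → 0.82; α₂ = 0.7939; rank = 318; θ*₍318₎ = 5.76.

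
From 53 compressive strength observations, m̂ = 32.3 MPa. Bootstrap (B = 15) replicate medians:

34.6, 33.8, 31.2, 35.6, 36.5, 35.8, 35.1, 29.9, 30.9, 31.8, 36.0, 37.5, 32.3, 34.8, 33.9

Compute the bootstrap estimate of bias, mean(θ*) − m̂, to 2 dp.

bias = +1.68

mean(θ*) = (34.6 + 33.8 + 31.2 + 35.6 + 36.5 + 35.8 + 35.1 + 29.9 + 30.9 + 31.8 + 36.0 + 37.5 + 32.3 + 34.8 + 33.9) / 15 = 33.980
bias = 33.980 − 32.3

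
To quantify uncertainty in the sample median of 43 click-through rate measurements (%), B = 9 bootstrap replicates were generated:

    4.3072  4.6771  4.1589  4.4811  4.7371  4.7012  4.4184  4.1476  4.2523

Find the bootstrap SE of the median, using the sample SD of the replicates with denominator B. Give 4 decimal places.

SE* = 0.2190

Bootstrap SE is the standard deviation of the 9 replicate medians.
Mean of replicates: (4.3072 + 4.6771 + 4.1589 + 4.4811 + 4.7371 + 4.7012 + 4.4184 + 4.1476 + 4.2523) / 9 = 39.88090 / 9 = 4.43121
Sum of squared deviations: (−0.12401)² + (+0.24589)² + (−0.27231)² + (+0.04989)² + (+0.30589)² + (+0.26999)² + (−0.01281)² + (−0.28361)² + (−0.17891)² = 0.43155
Variance = 0.43155 / 9 = 0.04795
SE* = √0.04795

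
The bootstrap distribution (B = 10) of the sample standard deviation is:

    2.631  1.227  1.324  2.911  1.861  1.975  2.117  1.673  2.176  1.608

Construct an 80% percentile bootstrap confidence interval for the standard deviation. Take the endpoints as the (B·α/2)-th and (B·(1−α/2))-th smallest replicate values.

Sorted replicates: 1.227, 1.324, 1.608, 1.673, 1.861, 1.975, 2.117, 2.176, 2.631, 2.911
α = 0.20; lower rank = 10 × 0.100 = 1; upper rank = 10 × 0.900 = 9.
The 1st smallest replicate is 1.227; the 9th is 2.631.

(1.227, 2.631)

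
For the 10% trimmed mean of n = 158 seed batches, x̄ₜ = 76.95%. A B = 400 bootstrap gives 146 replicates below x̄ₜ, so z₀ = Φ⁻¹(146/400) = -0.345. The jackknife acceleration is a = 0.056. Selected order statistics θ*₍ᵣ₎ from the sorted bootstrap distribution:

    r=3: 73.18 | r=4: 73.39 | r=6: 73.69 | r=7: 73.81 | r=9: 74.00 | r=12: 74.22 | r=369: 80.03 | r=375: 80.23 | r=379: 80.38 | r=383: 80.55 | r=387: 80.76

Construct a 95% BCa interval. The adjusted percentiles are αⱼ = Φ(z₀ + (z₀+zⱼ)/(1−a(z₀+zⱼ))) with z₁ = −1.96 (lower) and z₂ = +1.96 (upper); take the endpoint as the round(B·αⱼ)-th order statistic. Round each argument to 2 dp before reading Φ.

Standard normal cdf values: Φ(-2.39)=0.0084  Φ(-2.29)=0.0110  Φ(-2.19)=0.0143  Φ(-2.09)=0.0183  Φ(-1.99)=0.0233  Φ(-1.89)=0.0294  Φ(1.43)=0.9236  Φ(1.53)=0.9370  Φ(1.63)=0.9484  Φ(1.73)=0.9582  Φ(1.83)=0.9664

(73.18, 80.03)

Lower: z₀ + z₁ = -0.345 + (-1.960) = -2.305; 1 − a(z₀+z₁) = 1 − (0.056)(-2.305) = 1.1291; argument = -0.345 + (-2.305)/1.1291 = -2.3865 → -2.39.
α₁ = Φ(-2.39) = 0.0084; rank = round(400 × 0.0084) = 3; θ*₍3₎ = 73.18.
Upper: z₀ + z₂ = 1.615; 1 − a(z₀+z₂) = 0.9096; argument = 1.4306 → 1.43; α₂ = 0.9236; rank = 369; θ*₍369₎ = 80.03.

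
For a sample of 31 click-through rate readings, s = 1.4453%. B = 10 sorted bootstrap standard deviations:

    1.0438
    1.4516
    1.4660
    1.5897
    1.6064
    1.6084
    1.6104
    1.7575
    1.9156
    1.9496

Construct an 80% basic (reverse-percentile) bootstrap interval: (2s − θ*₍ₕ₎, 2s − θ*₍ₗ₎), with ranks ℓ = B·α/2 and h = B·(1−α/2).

(0.9750, 1.8468)

Percentile endpoints at ranks 1 and 9: θ*₍1₎ = 1.0438, θ*₍9₎ = 1.9156.
Basic interval reflects these around s:
  lower = 2 × 1.4453 − 1.9156 = 0.9750
  upper = 2 × 1.4453 − 1.0438 = 1.8468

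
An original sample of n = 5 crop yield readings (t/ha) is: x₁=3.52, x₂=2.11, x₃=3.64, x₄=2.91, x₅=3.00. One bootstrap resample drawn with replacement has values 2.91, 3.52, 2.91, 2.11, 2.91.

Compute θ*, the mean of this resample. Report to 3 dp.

Mean = (2.91 + 3.52 + 2.91 + 2.11 + 2.91) / 5 = 14.360 / 5 = 2.872

θ* = 2.872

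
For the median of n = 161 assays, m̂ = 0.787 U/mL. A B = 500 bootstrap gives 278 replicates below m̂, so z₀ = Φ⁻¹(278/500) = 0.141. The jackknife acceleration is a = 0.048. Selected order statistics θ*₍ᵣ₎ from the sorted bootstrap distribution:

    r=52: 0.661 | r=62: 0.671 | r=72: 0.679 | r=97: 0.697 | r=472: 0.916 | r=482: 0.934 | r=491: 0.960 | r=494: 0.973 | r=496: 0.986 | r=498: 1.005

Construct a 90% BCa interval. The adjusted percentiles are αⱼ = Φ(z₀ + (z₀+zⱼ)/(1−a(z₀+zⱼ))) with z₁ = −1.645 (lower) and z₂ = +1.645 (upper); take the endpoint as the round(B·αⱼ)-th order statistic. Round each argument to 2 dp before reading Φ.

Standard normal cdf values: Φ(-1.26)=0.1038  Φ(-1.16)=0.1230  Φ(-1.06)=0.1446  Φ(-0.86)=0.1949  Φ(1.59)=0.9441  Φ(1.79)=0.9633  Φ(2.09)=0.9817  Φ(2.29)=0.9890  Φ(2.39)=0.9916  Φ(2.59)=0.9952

(0.661, 0.960)

Lower: z₀ + z₁ = 0.141 + (-1.645) = -1.504; 1 − a(z₀+z₁) = 1 − (0.048)(-1.504) = 1.0722; argument = 0.141 + (-1.504)/1.0722 = -1.2617 → -1.26.
α₁ = Φ(-1.26) = 0.1038; rank = round(500 × 0.1038) = 52; θ*₍52₎ = 0.661.
Upper: z₀ + z₂ = 1.786; 1 − a(z₀+z₂) = 0.9143; argument = 2.0945 → 2.09; α₂ = 0.9817; rank = 491; θ*₍491₎ = 0.960.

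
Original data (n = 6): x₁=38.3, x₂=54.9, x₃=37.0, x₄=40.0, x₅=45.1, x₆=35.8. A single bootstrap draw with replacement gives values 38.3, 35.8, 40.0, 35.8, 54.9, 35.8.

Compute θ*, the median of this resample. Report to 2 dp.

θ* = 37.05

Sorted: 35.8, 35.8, 35.8, 38.3, 40.0, 54.9
Median = average of the two middle values = 37.05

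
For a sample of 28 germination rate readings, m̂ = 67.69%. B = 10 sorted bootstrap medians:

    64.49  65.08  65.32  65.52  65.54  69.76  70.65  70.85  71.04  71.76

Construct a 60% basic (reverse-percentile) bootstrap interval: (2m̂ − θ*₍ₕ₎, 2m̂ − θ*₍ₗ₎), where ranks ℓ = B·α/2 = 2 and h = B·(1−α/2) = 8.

(64.53, 70.30)

Percentile endpoints at ranks 2 and 8: θ*₍2₎ = 65.08, θ*₍8₎ = 70.85.
Basic interval reflects these around m̂:
  lower = 2 × 67.69 − 70.85 = 64.53
  upper = 2 × 67.69 − 65.08 = 70.30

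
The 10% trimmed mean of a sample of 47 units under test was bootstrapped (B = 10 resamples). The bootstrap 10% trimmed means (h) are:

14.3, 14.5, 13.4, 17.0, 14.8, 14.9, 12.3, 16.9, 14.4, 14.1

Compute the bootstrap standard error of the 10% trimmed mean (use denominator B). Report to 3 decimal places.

SE* = 1.351

Bootstrap SE is the standard deviation of the 10 replicate 10% trimmed means.
Mean of replicates: (14.3 + 14.5 + 13.4 + 17.0 + 14.8 + 14.9 + 12.3 + 16.9 + 14.4 + 14.1) / 10 = 146.6000 / 10 = 14.6600
Sum of squared deviations: (−0.3600)² + (−0.1600)² + (−1.2600)² + (+2.3400)² + (+0.1400)² + (+0.2400)² + (−2.3600)² + (+2.2400)² + (−0.2600)² + (−0.5600)² = 18.2640
Variance = 18.2640 / 10 = 1.8264
SE* = √1.8264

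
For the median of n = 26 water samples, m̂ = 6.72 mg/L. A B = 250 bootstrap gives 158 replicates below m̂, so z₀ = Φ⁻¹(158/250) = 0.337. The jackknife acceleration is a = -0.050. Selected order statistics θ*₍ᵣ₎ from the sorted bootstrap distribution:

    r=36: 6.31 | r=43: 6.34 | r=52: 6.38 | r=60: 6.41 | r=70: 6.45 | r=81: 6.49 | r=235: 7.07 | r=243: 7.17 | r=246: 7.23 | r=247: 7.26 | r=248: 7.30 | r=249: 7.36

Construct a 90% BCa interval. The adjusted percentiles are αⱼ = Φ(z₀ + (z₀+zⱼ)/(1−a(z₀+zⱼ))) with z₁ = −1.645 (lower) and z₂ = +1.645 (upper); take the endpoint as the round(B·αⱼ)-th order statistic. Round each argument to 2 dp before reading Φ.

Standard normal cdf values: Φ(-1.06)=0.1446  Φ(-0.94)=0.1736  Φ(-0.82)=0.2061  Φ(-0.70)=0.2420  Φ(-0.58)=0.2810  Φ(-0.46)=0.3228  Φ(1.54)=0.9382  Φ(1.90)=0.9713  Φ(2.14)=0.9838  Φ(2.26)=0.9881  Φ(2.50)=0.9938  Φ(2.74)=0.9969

(6.31, 7.23)

Lower: z₀ + z₁ = 0.337 + (-1.645) = -1.308; 1 − a(z₀+z₁) = 1 − (-0.050)(-1.308) = 0.9346; argument = 0.337 + (-1.308)/0.9346 = -1.0625 → -1.06.
α₁ = Φ(-1.06) = 0.1446; rank = round(250 × 0.1446) = 36; θ*₍36₎ = 6.31.
Upper: z₀ + z₂ = 1.982; 1 − a(z₀+z₂) = 1.0991; argument = 2.1403 → 2.14; α₂ = 0.9838; rank = 246; θ*₍246₎ = 7.23.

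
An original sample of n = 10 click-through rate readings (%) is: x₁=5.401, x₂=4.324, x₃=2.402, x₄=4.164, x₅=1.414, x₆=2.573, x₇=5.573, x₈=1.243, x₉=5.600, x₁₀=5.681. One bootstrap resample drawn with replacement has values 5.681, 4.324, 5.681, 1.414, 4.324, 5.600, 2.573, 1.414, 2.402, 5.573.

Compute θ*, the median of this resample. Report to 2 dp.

θ* = 4.32

Sorted: 1.414, 1.414, 2.402, 2.573, 4.324, 4.324, 5.573, 5.600, 5.681, 5.681
Median = average of the two middle values = 4.32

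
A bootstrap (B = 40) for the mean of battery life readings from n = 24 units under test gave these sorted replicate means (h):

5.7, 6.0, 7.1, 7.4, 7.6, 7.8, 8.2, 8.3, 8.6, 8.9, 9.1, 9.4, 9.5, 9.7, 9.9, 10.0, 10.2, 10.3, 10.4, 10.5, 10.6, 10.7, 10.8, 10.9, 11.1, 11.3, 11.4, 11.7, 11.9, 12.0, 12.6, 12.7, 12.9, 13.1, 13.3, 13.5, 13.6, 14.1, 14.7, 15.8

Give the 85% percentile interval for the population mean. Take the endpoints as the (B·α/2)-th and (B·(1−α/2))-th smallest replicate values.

α = 0.15; lower rank = 40 × 0.075 = 3; upper rank = 40 × 0.925 = 37.
The 3rd smallest replicate is 7.1; the 37th is 13.6.

(7.1, 13.6)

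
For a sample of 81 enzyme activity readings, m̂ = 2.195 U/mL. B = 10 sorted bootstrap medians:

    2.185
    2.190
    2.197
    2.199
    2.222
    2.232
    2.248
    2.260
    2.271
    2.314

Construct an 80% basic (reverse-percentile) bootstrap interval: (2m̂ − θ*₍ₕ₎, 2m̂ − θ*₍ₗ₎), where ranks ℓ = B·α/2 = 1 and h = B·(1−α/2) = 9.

(2.119, 2.205)

Percentile endpoints at ranks 1 and 9: θ*₍1₎ = 2.185, θ*₍9₎ = 2.271.
Basic interval reflects these around m̂:
  lower = 2 × 2.195 − 2.271 = 2.119
  upper = 2 × 2.195 − 2.185 = 2.205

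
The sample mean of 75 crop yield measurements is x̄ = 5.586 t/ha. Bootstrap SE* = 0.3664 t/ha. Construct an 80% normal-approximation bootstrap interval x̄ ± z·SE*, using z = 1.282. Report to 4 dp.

Margin = 1.282 × 0.3664 = 0.46972
Interval: 5.586 ± 0.46972

(5.1163, 6.0557)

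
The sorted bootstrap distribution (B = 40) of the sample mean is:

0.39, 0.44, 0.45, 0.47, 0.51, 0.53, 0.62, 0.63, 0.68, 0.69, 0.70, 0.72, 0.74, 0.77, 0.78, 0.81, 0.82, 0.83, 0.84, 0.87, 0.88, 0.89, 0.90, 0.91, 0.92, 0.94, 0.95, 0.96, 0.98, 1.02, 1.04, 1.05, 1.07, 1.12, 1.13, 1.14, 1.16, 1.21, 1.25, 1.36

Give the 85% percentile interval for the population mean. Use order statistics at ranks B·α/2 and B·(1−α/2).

α = 0.15; lower rank = 40 × 0.075 = 3; upper rank = 40 × 0.925 = 37.
The 3rd smallest replicate is 0.45; the 37th is 1.16.

(0.45, 1.16)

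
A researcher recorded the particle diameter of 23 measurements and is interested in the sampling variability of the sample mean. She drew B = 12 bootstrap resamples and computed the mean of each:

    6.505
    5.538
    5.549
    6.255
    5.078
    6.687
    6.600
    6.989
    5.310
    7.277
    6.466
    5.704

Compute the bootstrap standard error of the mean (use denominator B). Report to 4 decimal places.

Bootstrap SE is the standard deviation of the 12 replicate means.
Mean of replicates: (6.505 + 5.538 + 5.549 + 6.255 + 5.078 + 6.687 + 6.600 + 6.989 + 5.310 + 7.277 + 6.466 + 5.704) / 12 = 73.95800 / 12 = 6.16317
Sum of squared deviations: (+0.34183)² + (−0.62517)² + (−0.61417)² + (+0.09183)² + (−1.08517)² + (+0.52383)² + (+0.43683)² + (+0.82583)² + (−0.85317)² + (+1.11383)² + (+0.30283)² + (−0.45917)² = 5.48919
Variance = 5.48919 / 12 = 0.45743
SE* = √0.45743

SE* = 0.6763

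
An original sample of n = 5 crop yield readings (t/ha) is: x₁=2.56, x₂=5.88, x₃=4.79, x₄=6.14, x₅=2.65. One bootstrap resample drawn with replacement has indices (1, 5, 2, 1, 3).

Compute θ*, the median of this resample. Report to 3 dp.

Resample values: 2.56, 2.65, 5.88, 2.56, 4.79.
Sorted: 2.56, 2.56, 2.65, 4.79, 5.88
Median = middle value = 2.650

θ* = 2.650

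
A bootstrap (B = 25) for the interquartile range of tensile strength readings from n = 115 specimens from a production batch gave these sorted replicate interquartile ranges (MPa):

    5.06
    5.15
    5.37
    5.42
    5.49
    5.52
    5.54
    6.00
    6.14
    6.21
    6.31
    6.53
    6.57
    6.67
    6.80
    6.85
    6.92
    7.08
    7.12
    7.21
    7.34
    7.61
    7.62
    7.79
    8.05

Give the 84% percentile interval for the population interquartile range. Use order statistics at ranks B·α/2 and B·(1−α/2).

(5.15, 7.62)

α = 0.16; lower rank = 25 × 0.080 = 2; upper rank = 25 × 0.920 = 23.
The 2nd smallest replicate is 5.15; the 23rd is 7.62.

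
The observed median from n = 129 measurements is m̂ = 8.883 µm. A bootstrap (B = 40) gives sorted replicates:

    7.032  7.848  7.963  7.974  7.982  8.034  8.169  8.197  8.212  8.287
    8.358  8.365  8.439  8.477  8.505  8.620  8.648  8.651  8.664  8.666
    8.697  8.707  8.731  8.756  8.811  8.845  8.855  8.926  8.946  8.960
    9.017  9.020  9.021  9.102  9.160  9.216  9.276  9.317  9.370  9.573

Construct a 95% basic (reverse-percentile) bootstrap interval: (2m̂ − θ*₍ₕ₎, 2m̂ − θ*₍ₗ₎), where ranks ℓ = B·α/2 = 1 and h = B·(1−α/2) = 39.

(8.396, 10.734)

Percentile endpoints at ranks 1 and 39: θ*₍1₎ = 7.032, θ*₍39₎ = 9.370.
Basic interval reflects these around m̂:
  lower = 2 × 8.883 − 9.370 = 8.396
  upper = 2 × 8.883 − 7.032 = 10.734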